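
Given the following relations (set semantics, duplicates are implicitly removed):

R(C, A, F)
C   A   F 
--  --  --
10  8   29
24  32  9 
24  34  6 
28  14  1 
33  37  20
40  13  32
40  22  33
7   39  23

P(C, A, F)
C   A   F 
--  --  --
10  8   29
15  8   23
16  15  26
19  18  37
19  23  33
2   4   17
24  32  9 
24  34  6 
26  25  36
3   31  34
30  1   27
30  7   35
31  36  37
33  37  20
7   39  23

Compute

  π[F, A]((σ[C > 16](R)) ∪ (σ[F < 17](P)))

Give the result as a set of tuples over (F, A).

{(1, 14), (20, 37), (32, 13), (33, 22), (6, 34), (9, 32)}

Selection C > 16: {(24, 32, 9), (24, 34, 6), (28, 14, 1), (33, 37, 20), (40, 13, 32), (40, 22, 33)}
Selection F < 17: {(24, 32, 9), (24, 34, 6)}
Taking the union: {(24, 32, 9), (24, 34, 6), (28, 14, 1), (33, 37, 20), (40, 13, 32), (40, 22, 33)}
π_{F, A} gives {(1, 14), (20, 37), (32, 13), (33, 22), (6, 34), (9, 32)}.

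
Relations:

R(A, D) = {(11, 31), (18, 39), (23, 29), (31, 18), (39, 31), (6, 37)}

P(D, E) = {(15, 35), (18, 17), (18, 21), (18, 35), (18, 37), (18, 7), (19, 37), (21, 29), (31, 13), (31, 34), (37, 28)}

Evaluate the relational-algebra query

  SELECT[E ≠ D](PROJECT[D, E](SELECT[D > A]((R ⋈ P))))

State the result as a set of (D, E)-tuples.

R ⋈ P (natural join on D): {(11, 31, 13), (11, 31, 34), (31, 18, 17), (31, 18, 21), (31, 18, 35), (31, 18, 37), (31, 18, 7), (39, 31, 13), (39, 31, 34), (6, 37, 28)}
σ[D > A]: keep tuples satisfying D > A → {(11, 31, 13), (11, 31, 34), (6, 37, 28)}
Keep only column(s) D, E: {(31, 13), (31, 34), (37, 28)}
σ[E ≠ D]: keep tuples satisfying E ≠ D → {(31, 13), (31, 34), (37, 28)}

{(31, 13), (31, 34), (37, 28)}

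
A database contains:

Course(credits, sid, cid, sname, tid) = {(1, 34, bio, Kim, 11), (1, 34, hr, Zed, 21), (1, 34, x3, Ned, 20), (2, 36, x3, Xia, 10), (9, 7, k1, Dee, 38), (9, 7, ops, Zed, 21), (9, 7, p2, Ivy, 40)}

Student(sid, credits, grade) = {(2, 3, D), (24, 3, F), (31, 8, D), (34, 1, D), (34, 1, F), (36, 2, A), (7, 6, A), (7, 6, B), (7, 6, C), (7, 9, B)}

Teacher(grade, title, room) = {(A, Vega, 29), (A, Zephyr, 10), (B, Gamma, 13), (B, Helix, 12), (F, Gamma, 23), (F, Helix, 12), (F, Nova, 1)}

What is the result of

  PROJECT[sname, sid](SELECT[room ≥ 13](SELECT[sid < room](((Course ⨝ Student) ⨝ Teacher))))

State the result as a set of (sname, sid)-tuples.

{(Dee, 7), (Ivy, 7), (Zed, 7)}

Joining Course and Student on credits, sid yields {(1, 34, bio, Kim, 11, D), (1, 34, bio, Kim, 11, F), (1, 34, hr, Zed, 21, D), (1, 34, hr, Zed, 21, F), (1, 34, x3, Ned, 20, D), (1, 34, x3, Ned, 20, F), (2, 36, x3, Xia, 10, A), (9, 7, k1, Dee, 38, B), (9, 7, ops, Zed, 21, B), (9, 7, p2, Ivy, 40, B)}.
Joining (Course ⨝ Student) and Teacher on grade yields {(1, 34, bio, Kim, 11, F, Gamma, 23), (1, 34, bio, Kim, 11, F, Helix, 12), (1, 34, bio, Kim, 11, F, Nova, 1), (1, 34, hr, Zed, 21, F, Gamma, 23), (1, 34, hr, Zed, 21, F, Helix, 12), (1, 34, hr, Zed, 21, F, Nova, 1), (1, 34, x3, Ned, 20, F, Gamma, 23), (1, 34, x3, Ned, 20, F, Helix, 12), (1, 34, x3, Ned, 20, F, Nova, 1), (2, 36, x3, Xia, 10, A, Vega, 29), (2, 36, x3, Xia, 10, A, Zephyr, 10), (9, 7, k1, Dee, 38, B, Gamma, 13), (9, 7, k1, Dee, 38, B, Helix, 12), (9, 7, ops, Zed, 21, B, Gamma, 13), (9, 7, ops, Zed, 21, B, Helix, 12), (9, 7, p2, Ivy, 40, B, Gamma, 13), (9, 7, p2, Ivy, 40, B, Helix, 12)}.
σ[sid < room]: keep tuples satisfying sid < room → {(9, 7, k1, Dee, 38, B, Gamma, 13), (9, 7, k1, Dee, 38, B, Helix, 12), (9, 7, ops, Zed, 21, B, Gamma, 13), (9, 7, ops, Zed, 21, B, Helix, 12), (9, 7, p2, Ivy, 40, B, Gamma, 13), (9, 7, p2, Ivy, 40, B, Helix, 12)}
σ[room ≥ 13]: keep tuples satisfying room ≥ 13 → {(9, 7, k1, Dee, 38, B, Gamma, 13), (9, 7, ops, Zed, 21, B, Gamma, 13), (9, 7, p2, Ivy, 40, B, Gamma, 13)}
π[sname, sid]: project onto (sname, sid) → {(Dee, 7), (Ivy, 7), (Zed, 7)}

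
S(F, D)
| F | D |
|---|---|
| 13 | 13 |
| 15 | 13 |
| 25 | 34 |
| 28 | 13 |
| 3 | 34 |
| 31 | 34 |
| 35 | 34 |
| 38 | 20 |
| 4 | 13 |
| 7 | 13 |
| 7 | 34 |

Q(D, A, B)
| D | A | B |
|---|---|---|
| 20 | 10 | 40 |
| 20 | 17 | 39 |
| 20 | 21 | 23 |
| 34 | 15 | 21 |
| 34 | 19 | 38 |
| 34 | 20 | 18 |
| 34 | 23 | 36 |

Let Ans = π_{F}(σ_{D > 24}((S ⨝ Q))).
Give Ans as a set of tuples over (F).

Joining S and Q on D yields {(25, 34, 15, 21), (25, 34, 19, 38), (25, 34, 20, 18), (25, 34, 23, 36), (3, 34, 15, 21), (3, 34, 19, 38), (3, 34, 20, 18), (3, 34, 23, 36), (31, 34, 15, 21), (31, 34, 19, 38), (31, 34, 20, 18), (31, 34, 23, 36), (35, 34, 15, 21), (35, 34, 19, 38), (35, 34, 20, 18), (35, 34, 23, 36), (38, 20, 10, 40), (38, 20, 17, 39), (38, 20, 21, 23), (7, 34, 15, 21), (7, 34, 19, 38), (7, 34, 20, 18), (7, 34, 23, 36)}.
Selection D > 24: {(25, 34, 15, 21), (25, 34, 19, 38), (25, 34, 20, 18), (25, 34, 23, 36), (3, 34, 15, 21), (3, 34, 19, 38), (3, 34, 20, 18), (3, 34, 23, 36), (31, 34, 15, 21), (31, 34, 19, 38), (31, 34, 20, 18), (31, 34, 23, 36), (35, 34, 15, 21), (35, 34, 19, 38), (35, 34, 20, 18), (35, 34, 23, 36), (7, 34, 15, 21), (7, 34, 19, 38), (7, 34, 20, 18), (7, 34, 23, 36)}
Keep only column(s) F (15 duplicate(s) eliminated): {25, 3, 31, 35, 7}

{25, 3, 31, 35, 7}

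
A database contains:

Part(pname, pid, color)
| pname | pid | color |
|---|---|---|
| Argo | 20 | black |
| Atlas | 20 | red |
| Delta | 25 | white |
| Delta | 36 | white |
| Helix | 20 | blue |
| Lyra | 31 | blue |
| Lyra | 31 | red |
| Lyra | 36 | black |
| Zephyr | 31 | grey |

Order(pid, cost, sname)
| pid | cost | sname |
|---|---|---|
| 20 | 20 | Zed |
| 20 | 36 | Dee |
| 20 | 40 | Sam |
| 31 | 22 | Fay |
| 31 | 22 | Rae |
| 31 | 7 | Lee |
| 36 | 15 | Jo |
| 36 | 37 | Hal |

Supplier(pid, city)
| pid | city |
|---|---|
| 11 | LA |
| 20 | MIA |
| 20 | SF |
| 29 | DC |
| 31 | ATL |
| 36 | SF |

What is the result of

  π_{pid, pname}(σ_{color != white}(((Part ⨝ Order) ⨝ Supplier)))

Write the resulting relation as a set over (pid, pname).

{(20, Argo), (20, Atlas), (20, Helix), (31, Lyra), (31, Zephyr), (36, Lyra)}

Part ⋈ Order (natural join on pid): {(Argo, 20, black, 20, Zed), (Argo, 20, black, 36, Dee), (Argo, 20, black, 40, Sam), (Atlas, 20, red, 20, Zed), (Atlas, 20, red, 36, Dee), (Atlas, 20, red, 40, Sam), (Delta, 36, white, 15, Jo), (Delta, 36, white, 37, Hal), (Helix, 20, blue, 20, Zed), (Helix, 20, blue, 36, Dee), (Helix, 20, blue, 40, Sam), (Lyra, 31, blue, 22, Fay), (Lyra, 31, blue, 22, Rae), (Lyra, 31, blue, 7, Lee), (Lyra, 31, red, 22, Fay), (Lyra, 31, red, 22, Rae), (Lyra, 31, red, 7, Lee), (Lyra, 36, black, 15, Jo), (Lyra, 36, black, 37, Hal), (Zephyr, 31, grey, 22, Fay), (Zephyr, 31, grey, 22, Rae), (Zephyr, 31, grey, 7, Lee)}
(Part ⨝ Order) ⋈ Supplier (natural join on pid): {(Argo, 20, black, 20, Zed, MIA), (Argo, 20, black, 20, Zed, SF), (Argo, 20, black, 36, Dee, MIA), (Argo, 20, black, 36, Dee, SF), (Argo, 20, black, 40, Sam, MIA), (Argo, 20, black, 40, Sam, SF), (Atlas, 20, red, 20, Zed, MIA), (Atlas, 20, red, 20, Zed, SF), (Atlas, 20, red, 36, Dee, MIA), (Atlas, 20, red, 36, Dee, SF), (Atlas, 20, red, 40, Sam, MIA), (Atlas, 20, red, 40, Sam, SF), (Delta, 36, white, 15, Jo, SF), (Delta, 36, white, 37, Hal, SF), (Helix, 20, blue, 20, Zed, MIA), (Helix, 20, blue, 20, Zed, SF), (Helix, 20, blue, 36, Dee, MIA), (Helix, 20, blue, 36, Dee, SF), (Helix, 20, blue, 40, Sam, MIA), (Helix, 20, blue, 40, Sam, SF), (Lyra, 31, blue, 22, Fay, ATL), (Lyra, 31, blue, 22, Rae, ATL), (Lyra, 31, blue, 7, Lee, ATL), (Lyra, 31, red, 22, Fay, ATL), (Lyra, 31, red, 22, Rae, ATL), (Lyra, 31, red, 7, Lee, ATL), (Lyra, 36, black, 15, Jo, SF), (Lyra, 36, black, 37, Hal, SF), (Zephyr, 31, grey, 22, Fay, ATL), (Zephyr, 31, grey, 22, Rae, ATL), (Zephyr, 31, grey, 7, Lee, ATL)}
Apply σ_{color != white}; surviving tuples: {(Argo, 20, black, 20, Zed, MIA), (Argo, 20, black, 20, Zed, SF), (Argo, 20, black, 36, Dee, MIA), (Argo, 20, black, 36, Dee, SF), (Argo, 20, black, 40, Sam, MIA), (Argo, 20, black, 40, Sam, SF), (Atlas, 20, red, 20, Zed, MIA), (Atlas, 20, red, 20, Zed, SF), (Atlas, 20, red, 36, Dee, MIA), (Atlas, 20, red, 36, Dee, SF), (Atlas, 20, red, 40, Sam, MIA), (Atlas, 20, red, 40, Sam, SF), (Helix, 20, blue, 20, Zed, MIA), (Helix, 20, blue, 20, Zed, SF), (Helix, 20, blue, 36, Dee, MIA), (Helix, 20, blue, 36, Dee, SF), (Helix, 20, blue, 40, Sam, MIA), (Helix, 20, blue, 40, Sam, SF), (Lyra, 31, blue, 22, Fay, ATL), (Lyra, 31, blue, 22, Rae, ATL), (Lyra, 31, blue, 7, Lee, ATL), (Lyra, 31, red, 22, Fay, ATL), (Lyra, 31, red, 22, Rae, ATL), (Lyra, 31, red, 7, Lee, ATL), (Lyra, 36, black, 15, Jo, SF), (Lyra, 36, black, 37, Hal, SF), (Zephyr, 31, grey, 22, Fay, ATL), (Zephyr, 31, grey, 22, Rae, ATL), (Zephyr, 31, grey, 7, Lee, ATL)}
Projecting to pid, pname (23 duplicate(s) eliminated): {(20, Argo), (20, Atlas), (20, Helix), (31, Lyra), (31, Zephyr), (36, Lyra)}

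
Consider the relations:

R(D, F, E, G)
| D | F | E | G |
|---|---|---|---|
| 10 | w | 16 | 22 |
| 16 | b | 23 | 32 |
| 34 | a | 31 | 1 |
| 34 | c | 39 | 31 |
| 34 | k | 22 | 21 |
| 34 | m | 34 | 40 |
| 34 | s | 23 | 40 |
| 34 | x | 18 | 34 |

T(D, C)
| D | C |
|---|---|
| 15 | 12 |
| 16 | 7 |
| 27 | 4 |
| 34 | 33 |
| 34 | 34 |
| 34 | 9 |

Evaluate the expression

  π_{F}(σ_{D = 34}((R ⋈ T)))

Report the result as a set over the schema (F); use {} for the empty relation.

{a, c, k, m, s, x}

Natural join on D: {(16, b, 23, 32, 7), (34, a, 31, 1, 33), (34, a, 31, 1, 34), (34, a, 31, 1, 9), (34, c, 39, 31, 33), (34, c, 39, 31, 34), (34, c, 39, 31, 9), (34, k, 22, 21, 33), (34, k, 22, 21, 34), (34, k, 22, 21, 9), (34, m, 34, 40, 33), (34, m, 34, 40, 34), (34, m, 34, 40, 9), (34, s, 23, 40, 33), (34, s, 23, 40, 34), (34, s, 23, 40, 9), (34, x, 18, 34, 33), (34, x, 18, 34, 34), (34, x, 18, 34, 9)}
Selection D = 34: {(34, a, 31, 1, 33), (34, a, 31, 1, 34), (34, a, 31, 1, 9), (34, c, 39, 31, 33), (34, c, 39, 31, 34), (34, c, 39, 31, 9), (34, k, 22, 21, 33), (34, k, 22, 21, 34), (34, k, 22, 21, 9), (34, m, 34, 40, 33), (34, m, 34, 40, 34), (34, m, 34, 40, 9), (34, s, 23, 40, 33), (34, s, 23, 40, 34), (34, s, 23, 40, 9), (34, x, 18, 34, 33), (34, x, 18, 34, 34), (34, x, 18, 34, 9)}
π[F]: project onto (F) (12 duplicate(s) eliminated) → {a, c, k, m, s, x}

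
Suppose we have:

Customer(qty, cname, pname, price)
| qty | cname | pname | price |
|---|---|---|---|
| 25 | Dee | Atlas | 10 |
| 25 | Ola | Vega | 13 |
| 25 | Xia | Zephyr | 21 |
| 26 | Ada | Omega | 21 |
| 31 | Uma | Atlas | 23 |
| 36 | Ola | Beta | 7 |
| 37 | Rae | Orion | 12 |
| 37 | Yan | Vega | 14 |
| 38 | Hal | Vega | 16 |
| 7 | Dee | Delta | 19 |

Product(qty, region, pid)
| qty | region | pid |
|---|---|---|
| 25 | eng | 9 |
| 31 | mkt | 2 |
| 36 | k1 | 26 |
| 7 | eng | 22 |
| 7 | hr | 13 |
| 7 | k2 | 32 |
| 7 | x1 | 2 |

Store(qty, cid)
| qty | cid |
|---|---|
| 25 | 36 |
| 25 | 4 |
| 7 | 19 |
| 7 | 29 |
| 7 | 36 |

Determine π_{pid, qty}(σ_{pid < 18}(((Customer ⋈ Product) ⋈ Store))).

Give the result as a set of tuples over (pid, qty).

Customer ⋈ Product (natural join on qty): {(25, Dee, Atlas, 10, eng, 9), (25, Ola, Vega, 13, eng, 9), (25, Xia, Zephyr, 21, eng, 9), (31, Uma, Atlas, 23, mkt, 2), (36, Ola, Beta, 7, k1, 26), (7, Dee, Delta, 19, eng, 22), (7, Dee, Delta, 19, hr, 13), (7, Dee, Delta, 19, k2, 32), (7, Dee, Delta, 19, x1, 2)}
(Customer ⋈ Product) ⋈ Store (natural join on qty): {(25, Dee, Atlas, 10, eng, 9, 36), (25, Dee, Atlas, 10, eng, 9, 4), (25, Ola, Vega, 13, eng, 9, 36), (25, Ola, Vega, 13, eng, 9, 4), (25, Xia, Zephyr, 21, eng, 9, 36), (25, Xia, Zephyr, 21, eng, 9, 4), (7, Dee, Delta, 19, eng, 22, 19), (7, Dee, Delta, 19, eng, 22, 29), (7, Dee, Delta, 19, eng, 22, 36), (7, Dee, Delta, 19, hr, 13, 19), (7, Dee, Delta, 19, hr, 13, 29), (7, Dee, Delta, 19, hr, 13, 36), (7, Dee, Delta, 19, k2, 32, 19), (7, Dee, Delta, 19, k2, 32, 29), (7, Dee, Delta, 19, k2, 32, 36), (7, Dee, Delta, 19, x1, 2, 19), (7, Dee, Delta, 19, x1, 2, 29), (7, Dee, Delta, 19, x1, 2, 36)}
Filtering on pid < 18 leaves {(25, Dee, Atlas, 10, eng, 9, 36), (25, Dee, Atlas, 10, eng, 9, 4), (25, Ola, Vega, 13, eng, 9, 36), (25, Ola, Vega, 13, eng, 9, 4), (25, Xia, Zephyr, 21, eng, 9, 36), (25, Xia, Zephyr, 21, eng, 9, 4), (7, Dee, Delta, 19, hr, 13, 19), (7, Dee, Delta, 19, hr, 13, 29), (7, Dee, Delta, 19, hr, 13, 36), (7, Dee, Delta, 19, x1, 2, 19), (7, Dee, Delta, 19, x1, 2, 29), (7, Dee, Delta, 19, x1, 2, 36)}.
Projecting to pid, qty (9 duplicate(s) eliminated): {(13, 7), (2, 7), (9, 25)}

{(13, 7), (2, 7), (9, 25)}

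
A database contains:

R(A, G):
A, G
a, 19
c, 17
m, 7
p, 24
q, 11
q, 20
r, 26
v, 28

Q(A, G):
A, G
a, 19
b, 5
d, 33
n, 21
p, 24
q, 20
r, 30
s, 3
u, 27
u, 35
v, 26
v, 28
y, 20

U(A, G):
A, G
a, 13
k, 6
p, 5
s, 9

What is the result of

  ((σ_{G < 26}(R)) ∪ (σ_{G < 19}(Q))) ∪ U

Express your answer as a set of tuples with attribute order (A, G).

Apply σ_{G < 26}; surviving tuples: {(a, 19), (c, 17), (m, 7), (p, 24), (q, 11), (q, 20)}
Apply σ_{G < 19}; surviving tuples: {(b, 5), (s, 3)}
Union: {(a, 19), (c, 17), (m, 7), (p, 24), (q, 11), (q, 20)} with {(b, 5), (s, 3)} → {(a, 19), (b, 5), (c, 17), (m, 7), (p, 24), (q, 11), (q, 20), (s, 3)}
Union: {(a, 19), (b, 5), (c, 17), (m, 7), (p, 24), (q, 11), (q, 20), (s, 3)} with {(a, 13), (k, 6), (p, 5), (s, 9)} → {(a, 13), (a, 19), (b, 5), (c, 17), (k, 6), (m, 7), (p, 24), (p, 5), (q, 11), (q, 20), (s, 3), (s, 9)}

{(a, 13), (a, 19), (b, 5), (c, 17), (k, 6), (m, 7), (p, 24), (p, 5), (q, 11), (q, 20), (s, 3), (s, 9)}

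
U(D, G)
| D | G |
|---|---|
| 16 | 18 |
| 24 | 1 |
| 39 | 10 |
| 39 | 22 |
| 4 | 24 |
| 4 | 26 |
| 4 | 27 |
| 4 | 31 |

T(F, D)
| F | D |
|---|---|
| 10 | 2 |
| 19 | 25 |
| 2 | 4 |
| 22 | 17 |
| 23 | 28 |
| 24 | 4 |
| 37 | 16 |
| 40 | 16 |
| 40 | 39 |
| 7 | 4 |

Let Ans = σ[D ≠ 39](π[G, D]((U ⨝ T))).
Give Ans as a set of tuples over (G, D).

{(18, 16), (24, 4), (26, 4), (27, 4), (31, 4)}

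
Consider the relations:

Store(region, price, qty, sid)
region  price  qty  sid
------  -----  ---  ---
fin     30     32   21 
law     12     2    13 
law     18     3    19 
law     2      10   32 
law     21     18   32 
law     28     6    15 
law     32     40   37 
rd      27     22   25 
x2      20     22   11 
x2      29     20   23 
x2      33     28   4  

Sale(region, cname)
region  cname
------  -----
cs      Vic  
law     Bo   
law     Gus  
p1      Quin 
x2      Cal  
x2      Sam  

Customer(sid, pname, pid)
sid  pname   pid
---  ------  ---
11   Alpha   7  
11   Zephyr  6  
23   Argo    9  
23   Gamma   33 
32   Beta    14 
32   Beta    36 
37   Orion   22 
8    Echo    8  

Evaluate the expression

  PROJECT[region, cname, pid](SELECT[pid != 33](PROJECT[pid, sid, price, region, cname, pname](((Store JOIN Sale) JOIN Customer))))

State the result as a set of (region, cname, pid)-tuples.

Natural join on region: {(law, 12, 2, 13, Bo), (law, 12, 2, 13, Gus), (law, 18, 3, 19, Bo), (law, 18, 3, 19, Gus), (law, 2, 10, 32, Bo), (law, 2, 10, 32, Gus), (law, 21, 18, 32, Bo), (law, 21, 18, 32, Gus), (law, 28, 6, 15, Bo), (law, 28, 6, 15, Gus), (law, 32, 40, 37, Bo), (law, 32, 40, 37, Gus), (x2, 20, 22, 11, Cal), (x2, 20, 22, 11, Sam), (x2, 29, 20, 23, Cal), (x2, 29, 20, 23, Sam), (x2, 33, 28, 4, Cal), (x2, 33, 28, 4, Sam)}
Natural join on sid: {(law, 2, 10, 32, Bo, Beta, 14), (law, 2, 10, 32, Bo, Beta, 36), (law, 2, 10, 32, Gus, Beta, 14), (law, 2, 10, 32, Gus, Beta, 36), (law, 21, 18, 32, Bo, Beta, 14), (law, 21, 18, 32, Bo, Beta, 36), (law, 21, 18, 32, Gus, Beta, 14), (law, 21, 18, 32, Gus, Beta, 36), (law, 32, 40, 37, Bo, Orion, 22), (law, 32, 40, 37, Gus, Orion, 22), (x2, 20, 22, 11, Cal, Alpha, 7), (x2, 20, 22, 11, Cal, Zephyr, 6), (x2, 20, 22, 11, Sam, Alpha, 7), (x2, 20, 22, 11, Sam, Zephyr, 6), (x2, 29, 20, 23, Cal, Argo, 9), (x2, 29, 20, 23, Cal, Gamma, 33), (x2, 29, 20, 23, Sam, Argo, 9), (x2, 29, 20, 23, Sam, Gamma, 33)}
π_{pid, sid, price, region, cname, pname} gives {(14, 32, 2, law, Bo, Beta), (14, 32, 2, law, Gus, Beta), (14, 32, 21, law, Bo, Beta), (14, 32, 21, law, Gus, Beta), (22, 37, 32, law, Bo, Orion), (22, 37, 32, law, Gus, Orion), (33, 23, 29, x2, Cal, Gamma), (33, 23, 29, x2, Sam, Gamma), (36, 32, 2, law, Bo, Beta), (36, 32, 2, law, Gus, Beta), (36, 32, 21, law, Bo, Beta), (36, 32, 21, law, Gus, Beta), (6, 11, 20, x2, Cal, Zephyr), (6, 11, 20, x2, Sam, Zephyr), (7, 11, 20, x2, Cal, Alpha), (7, 11, 20, x2, Sam, Alpha), (9, 23, 29, x2, Cal, Argo), (9, 23, 29, x2, Sam, Argo)}.
Apply σ_{pid != 33}; surviving tuples: {(14, 32, 2, law, Bo, Beta), (14, 32, 2, law, Gus, Beta), (14, 32, 21, law, Bo, Beta), (14, 32, 21, law, Gus, Beta), (22, 37, 32, law, Bo, Orion), (22, 37, 32, law, Gus, Orion), (36, 32, 2, law, Bo, Beta), (36, 32, 2, law, Gus, Beta), (36, 32, 21, law, Bo, Beta), (36, 32, 21, law, Gus, Beta), (6, 11, 20, x2, Cal, Zephyr), (6, 11, 20, x2, Sam, Zephyr), (7, 11, 20, x2, Cal, Alpha), (7, 11, 20, x2, Sam, Alpha), (9, 23, 29, x2, Cal, Argo), (9, 23, 29, x2, Sam, Argo)}
π_{region, cname, pid} gives {(law, Bo, 14), (law, Bo, 22), (law, Bo, 36), (law, Gus, 14), (law, Gus, 22), (law, Gus, 36), (x2, Cal, 6), (x2, Cal, 7), (x2, Cal, 9), (x2, Sam, 6), (x2, Sam, 7), (x2, Sam, 9)} (4 duplicate(s) eliminated).

{(law, Bo, 14), (law, Bo, 22), (law, Bo, 36), (law, Gus, 14), (law, Gus, 22), (law, Gus, 36), (x2, Cal, 6), (x2, Cal, 7), (x2, Cal, 9), (x2, Sam, 6), (x2, Sam, 7), (x2, Sam, 9)}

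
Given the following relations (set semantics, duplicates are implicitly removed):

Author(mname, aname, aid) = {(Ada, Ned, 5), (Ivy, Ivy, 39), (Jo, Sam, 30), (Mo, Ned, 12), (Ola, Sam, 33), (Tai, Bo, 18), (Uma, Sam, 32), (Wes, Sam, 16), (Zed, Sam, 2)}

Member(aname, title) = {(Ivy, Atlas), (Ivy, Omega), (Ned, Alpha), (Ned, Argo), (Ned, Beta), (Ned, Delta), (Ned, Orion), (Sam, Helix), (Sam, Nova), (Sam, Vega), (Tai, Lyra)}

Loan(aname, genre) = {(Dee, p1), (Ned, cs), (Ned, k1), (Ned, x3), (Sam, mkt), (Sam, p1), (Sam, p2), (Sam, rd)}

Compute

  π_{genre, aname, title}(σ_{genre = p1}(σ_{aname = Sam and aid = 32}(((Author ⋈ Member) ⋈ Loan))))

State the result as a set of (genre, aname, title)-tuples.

{(p1, Sam, Helix), (p1, Sam, Nova), (p1, Sam, Vega)}

Author ⋈ Member (natural join on aname): {(Ada, Ned, 5, Alpha), (Ada, Ned, 5, Argo), (Ada, Ned, 5, Beta), (Ada, Ned, 5, Delta), (Ada, Ned, 5, Orion), (Ivy, Ivy, 39, Atlas), (Ivy, Ivy, 39, Omega), (Jo, Sam, 30, Helix), (Jo, Sam, 30, Nova), (Jo, Sam, 30, Vega), (Mo, Ned, 12, Alpha), (Mo, Ned, 12, Argo), (Mo, Ned, 12, Beta), (Mo, Ned, 12, Delta), (Mo, Ned, 12, Orion), (Ola, Sam, 33, Helix), (Ola, Sam, 33, Nova), (Ola, Sam, 33, Vega), (Uma, Sam, 32, Helix), (Uma, Sam, 32, Nova), (Uma, Sam, 32, Vega), (Wes, Sam, 16, Helix), (Wes, Sam, 16, Nova), (Wes, Sam, 16, Vega), (Zed, Sam, 2, Helix), (Zed, Sam, 2, Nova), (Zed, Sam, 2, Vega)}
(Author ⋈ Member) ⋈ Loan (natural join on aname): {(Ada, Ned, 5, Alpha, cs), (Ada, Ned, 5, Alpha, k1), (Ada, Ned, 5, Alpha, x3), (Ada, Ned, 5, Argo, cs), (Ada, Ned, 5, Argo, k1), (Ada, Ned, 5, Argo, x3), (Ada, Ned, 5, Beta, cs), (Ada, Ned, 5, Beta, k1), (Ada, Ned, 5, Beta, x3), (Ada, Ned, 5, Delta, cs), (Ada, Ned, 5, Delta, k1), (Ada, Ned, 5, Delta, x3), (Ada, Ned, 5, Orion, cs), (Ada, Ned, 5, Orion, k1), (Ada, Ned, 5, Orion, x3), (Jo, Sam, 30, Helix, mkt), (Jo, Sam, 30, Helix, p1), (Jo, Sam, 30, Helix, p2), (Jo, Sam, 30, Helix, rd), (Jo, Sam, 30, Nova, mkt), (Jo, Sam, 30, Nova, p1), (Jo, Sam, 30, Nova, p2), (Jo, Sam, 30, Nova, rd), (Jo, Sam, 30, Vega, mkt), (Jo, Sam, 30, Vega, p1), (Jo, Sam, 30, Vega, p2), (Jo, Sam, 30, Vega, rd), (Mo, Ned, 12, Alpha, cs), (Mo, Ned, 12, Alpha, k1), (Mo, Ned, 12, Alpha, x3), (Mo, Ned, 12, Argo, cs), (Mo, Ned, 12, Argo, k1), (Mo, Ned, 12, Argo, x3), (Mo, Ned, 12, Beta, cs), (Mo, Ned, 12, Beta, k1), (Mo, Ned, 12, Beta, x3), (Mo, Ned, 12, Delta, cs), (Mo, Ned, 12, Delta, k1), (Mo, Ned, 12, Delta, x3), (Mo, Ned, 12, Orion, cs), (Mo, Ned, 12, Orion, k1), (Mo, Ned, 12, Orion, x3), (Ola, Sam, 33, Helix, mkt), (Ola, Sam, 33, Helix, p1), (Ola, Sam, 33, Helix, p2), (Ola, Sam, 33, Helix, rd), (Ola, Sam, 33, Nova, mkt), (Ola, Sam, 33, Nova, p1), (Ola, Sam, 33, Nova, p2), (Ola, Sam, 33, Nova, rd), (Ola, Sam, 33, Vega, mkt), (Ola, Sam, 33, Vega, p1), (Ola, Sam, 33, Vega, p2), (Ola, Sam, 33, Vega, rd), (Uma, Sam, 32, Helix, mkt), (Uma, Sam, 32, Helix, p1), (Uma, Sam, 32, Helix, p2), (Uma, Sam, 32, Helix, rd), (Uma, Sam, 32, Nova, mkt), (Uma, Sam, 32, Nova, p1), (Uma, Sam, 32, Nova, p2), (Uma, Sam, 32, Nova, rd), (Uma, Sam, 32, Vega, mkt), (Uma, Sam, 32, Vega, p1), (Uma, Sam, 32, Vega, p2), (Uma, Sam, 32, Vega, rd), (Wes, Sam, 16, Helix, mkt), (Wes, Sam, 16, Helix, p1), (Wes, Sam, 16, Helix, p2), (Wes, Sam, 16, Helix, rd), (Wes, Sam, 16, Nova, mkt), (Wes, Sam, 16, Nova, p1), (Wes, Sam, 16, Nova, p2), (Wes, Sam, 16, Nova, rd), (Wes, Sam, 16, Vega, mkt), (Wes, Sam, 16, Vega, p1), (Wes, Sam, 16, Vega, p2), (Wes, Sam, 16, Vega, rd), (Zed, Sam, 2, Helix, mkt), (Zed, Sam, 2, Helix, p1), (Zed, Sam, 2, Helix, p2), (Zed, Sam, 2, Helix, rd), (Zed, Sam, 2, Nova, mkt), (Zed, Sam, 2, Nova, p1), (Zed, Sam, 2, Nova, p2), (Zed, Sam, 2, Nova, rd), (Zed, Sam, 2, Vega, mkt), (Zed, Sam, 2, Vega, p1), (Zed, Sam, 2, Vega, p2), (Zed, Sam, 2, Vega, rd)}
σ[aname = Sam and aid = 32]: keep tuples satisfying aname = Sam and aid = 32 → {(Uma, Sam, 32, Helix, mkt), (Uma, Sam, 32, Helix, p1), (Uma, Sam, 32, Helix, p2), (Uma, Sam, 32, Helix, rd), (Uma, Sam, 32, Nova, mkt), (Uma, Sam, 32, Nova, p1), (Uma, Sam, 32, Nova, p2), (Uma, Sam, 32, Nova, rd), (Uma, Sam, 32, Vega, mkt), (Uma, Sam, 32, Vega, p1), (Uma, Sam, 32, Vega, p2), (Uma, Sam, 32, Vega, rd)}
σ[genre = p1]: keep tuples satisfying genre = p1 → {(Uma, Sam, 32, Helix, p1), (Uma, Sam, 32, Nova, p1), (Uma, Sam, 32, Vega, p1)}
Keep only column(s) genre, aname, title: {(p1, Sam, Helix), (p1, Sam, Nova), (p1, Sam, Vega)}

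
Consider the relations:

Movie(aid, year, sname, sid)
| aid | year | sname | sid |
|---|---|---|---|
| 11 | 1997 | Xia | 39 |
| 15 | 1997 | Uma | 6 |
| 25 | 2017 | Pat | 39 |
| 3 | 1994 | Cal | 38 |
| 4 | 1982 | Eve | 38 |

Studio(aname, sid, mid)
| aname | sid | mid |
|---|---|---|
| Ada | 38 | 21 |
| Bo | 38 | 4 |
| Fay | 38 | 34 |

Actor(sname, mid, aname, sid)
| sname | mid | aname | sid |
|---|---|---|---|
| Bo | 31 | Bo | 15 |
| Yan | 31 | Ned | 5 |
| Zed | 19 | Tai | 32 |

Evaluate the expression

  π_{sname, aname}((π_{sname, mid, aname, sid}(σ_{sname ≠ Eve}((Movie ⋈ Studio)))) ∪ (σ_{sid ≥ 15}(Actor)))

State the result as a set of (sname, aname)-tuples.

{(Bo, Bo), (Cal, Ada), (Cal, Bo), (Cal, Fay), (Zed, Tai)}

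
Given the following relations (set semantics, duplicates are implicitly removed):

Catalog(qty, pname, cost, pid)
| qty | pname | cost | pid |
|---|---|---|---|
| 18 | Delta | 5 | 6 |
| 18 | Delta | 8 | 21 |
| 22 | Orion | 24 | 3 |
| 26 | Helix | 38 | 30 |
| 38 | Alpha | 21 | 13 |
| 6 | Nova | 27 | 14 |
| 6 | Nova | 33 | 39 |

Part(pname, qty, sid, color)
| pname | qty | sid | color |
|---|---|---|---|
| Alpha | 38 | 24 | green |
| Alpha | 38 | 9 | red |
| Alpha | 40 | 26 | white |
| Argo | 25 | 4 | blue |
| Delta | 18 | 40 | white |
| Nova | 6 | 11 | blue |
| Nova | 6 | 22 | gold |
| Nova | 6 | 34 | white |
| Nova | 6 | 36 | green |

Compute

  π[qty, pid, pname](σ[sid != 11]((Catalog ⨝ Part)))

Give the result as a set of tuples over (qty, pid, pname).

Joining Catalog and Part on qty, pname yields {(18, Delta, 5, 6, 40, white), (18, Delta, 8, 21, 40, white), (38, Alpha, 21, 13, 24, green), (38, Alpha, 21, 13, 9, red), (6, Nova, 27, 14, 11, blue), (6, Nova, 27, 14, 22, gold), (6, Nova, 27, 14, 34, white), (6, Nova, 27, 14, 36, green), (6, Nova, 33, 39, 11, blue), (6, Nova, 33, 39, 22, gold), (6, Nova, 33, 39, 34, white), (6, Nova, 33, 39, 36, green)}.
σ[sid != 11]: keep tuples satisfying sid != 11 → {(18, Delta, 5, 6, 40, white), (18, Delta, 8, 21, 40, white), (38, Alpha, 21, 13, 24, green), (38, Alpha, 21, 13, 9, red), (6, Nova, 27, 14, 22, gold), (6, Nova, 27, 14, 34, white), (6, Nova, 27, 14, 36, green), (6, Nova, 33, 39, 22, gold), (6, Nova, 33, 39, 34, white), (6, Nova, 33, 39, 36, green)}
Keep only column(s) qty, pid, pname (5 duplicate(s) eliminated): {(18, 21, Delta), (18, 6, Delta), (38, 13, Alpha), (6, 14, Nova), (6, 39, Nova)}

{(18, 21, Delta), (18, 6, Delta), (38, 13, Alpha), (6, 14, Nova), (6, 39, Nova)}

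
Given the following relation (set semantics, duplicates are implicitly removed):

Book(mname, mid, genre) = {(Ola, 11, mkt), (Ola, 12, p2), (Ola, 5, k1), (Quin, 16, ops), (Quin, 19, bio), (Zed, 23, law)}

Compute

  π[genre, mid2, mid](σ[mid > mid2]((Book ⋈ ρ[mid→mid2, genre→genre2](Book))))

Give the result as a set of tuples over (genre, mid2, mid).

{(bio, 16, 19), (mkt, 5, 11), (p2, 11, 12), (p2, 5, 12)}

ρ[mid→mid2, genre→genre2]: schema becomes (mname, mid2, genre2); tuples unchanged.
Natural join on mname: {(Ola, 11, mkt, 11, mkt), (Ola, 11, mkt, 12, p2), (Ola, 11, mkt, 5, k1), (Ola, 12, p2, 11, mkt), (Ola, 12, p2, 12, p2), (Ola, 12, p2, 5, k1), (Ola, 5, k1, 11, mkt), (Ola, 5, k1, 12, p2), (Ola, 5, k1, 5, k1), (Quin, 16, ops, 16, ops), (Quin, 16, ops, 19, bio), (Quin, 19, bio, 16, ops), (Quin, 19, bio, 19, bio), (Zed, 23, law, 23, law)}
Apply σ_{mid > mid2}; surviving tuples: {(Ola, 11, mkt, 5, k1), (Ola, 12, p2, 11, mkt), (Ola, 12, p2, 5, k1), (Quin, 19, bio, 16, ops)}
π[genre, mid2, mid]: project onto (genre, mid2, mid) → {(bio, 16, 19), (mkt, 5, 11), (p2, 11, 12), (p2, 5, 12)}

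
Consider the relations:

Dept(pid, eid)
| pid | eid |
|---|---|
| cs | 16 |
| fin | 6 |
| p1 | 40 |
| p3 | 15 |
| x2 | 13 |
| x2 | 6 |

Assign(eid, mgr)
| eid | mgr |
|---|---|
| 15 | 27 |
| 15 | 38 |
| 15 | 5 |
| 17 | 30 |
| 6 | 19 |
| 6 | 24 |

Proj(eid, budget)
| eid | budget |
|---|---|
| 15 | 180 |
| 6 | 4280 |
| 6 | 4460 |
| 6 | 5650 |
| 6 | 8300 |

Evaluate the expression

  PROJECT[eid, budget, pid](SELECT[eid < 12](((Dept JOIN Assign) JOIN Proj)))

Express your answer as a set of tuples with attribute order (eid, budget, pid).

{(6, 4280, fin), (6, 4280, x2), (6, 4460, fin), (6, 4460, x2), (6, 5650, fin), (6, 5650, x2), (6, 8300, fin), (6, 8300, x2)}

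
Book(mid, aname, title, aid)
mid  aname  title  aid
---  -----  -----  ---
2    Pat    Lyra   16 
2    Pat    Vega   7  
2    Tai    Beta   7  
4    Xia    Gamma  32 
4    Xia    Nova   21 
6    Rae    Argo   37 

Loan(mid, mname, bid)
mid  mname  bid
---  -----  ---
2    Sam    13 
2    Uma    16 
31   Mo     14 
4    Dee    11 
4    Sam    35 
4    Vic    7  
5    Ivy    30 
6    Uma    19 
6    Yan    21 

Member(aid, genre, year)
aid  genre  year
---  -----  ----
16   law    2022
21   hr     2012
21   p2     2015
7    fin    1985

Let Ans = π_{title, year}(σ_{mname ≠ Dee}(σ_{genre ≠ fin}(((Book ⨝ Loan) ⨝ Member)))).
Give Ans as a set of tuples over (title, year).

Natural join on mid: {(2, Pat, Lyra, 16, Sam, 13), (2, Pat, Lyra, 16, Uma, 16), (2, Pat, Vega, 7, Sam, 13), (2, Pat, Vega, 7, Uma, 16), (2, Tai, Beta, 7, Sam, 13), (2, Tai, Beta, 7, Uma, 16), (4, Xia, Gamma, 32, Dee, 11), (4, Xia, Gamma, 32, Sam, 35), (4, Xia, Gamma, 32, Vic, 7), (4, Xia, Nova, 21, Dee, 11), (4, Xia, Nova, 21, Sam, 35), (4, Xia, Nova, 21, Vic, 7), (6, Rae, Argo, 37, Uma, 19), (6, Rae, Argo, 37, Yan, 21)}
Natural join on aid: {(2, Pat, Lyra, 16, Sam, 13, law, 2022), (2, Pat, Lyra, 16, Uma, 16, law, 2022), (2, Pat, Vega, 7, Sam, 13, fin, 1985), (2, Pat, Vega, 7, Uma, 16, fin, 1985), (2, Tai, Beta, 7, Sam, 13, fin, 1985), (2, Tai, Beta, 7, Uma, 16, fin, 1985), (4, Xia, Nova, 21, Dee, 11, hr, 2012), (4, Xia, Nova, 21, Dee, 11, p2, 2015), (4, Xia, Nova, 21, Sam, 35, hr, 2012), (4, Xia, Nova, 21, Sam, 35, p2, 2015), (4, Xia, Nova, 21, Vic, 7, hr, 2012), (4, Xia, Nova, 21, Vic, 7, p2, 2015)}
Apply σ_{genre ≠ fin}; surviving tuples: {(2, Pat, Lyra, 16, Sam, 13, law, 2022), (2, Pat, Lyra, 16, Uma, 16, law, 2022), (4, Xia, Nova, 21, Dee, 11, hr, 2012), (4, Xia, Nova, 21, Dee, 11, p2, 2015), (4, Xia, Nova, 21, Sam, 35, hr, 2012), (4, Xia, Nova, 21, Sam, 35, p2, 2015), (4, Xia, Nova, 21, Vic, 7, hr, 2012), (4, Xia, Nova, 21, Vic, 7, p2, 2015)}
Apply σ_{mname ≠ Dee}; surviving tuples: {(2, Pat, Lyra, 16, Sam, 13, law, 2022), (2, Pat, Lyra, 16, Uma, 16, law, 2022), (4, Xia, Nova, 21, Sam, 35, hr, 2012), (4, Xia, Nova, 21, Sam, 35, p2, 2015), (4, Xia, Nova, 21, Vic, 7, hr, 2012), (4, Xia, Nova, 21, Vic, 7, p2, 2015)}
π[title, year]: project onto (title, year) (3 duplicate(s) eliminated) → {(Lyra, 2022), (Nova, 2012), (Nova, 2015)}

{(Lyra, 2022), (Nova, 2012), (Nova, 2015)}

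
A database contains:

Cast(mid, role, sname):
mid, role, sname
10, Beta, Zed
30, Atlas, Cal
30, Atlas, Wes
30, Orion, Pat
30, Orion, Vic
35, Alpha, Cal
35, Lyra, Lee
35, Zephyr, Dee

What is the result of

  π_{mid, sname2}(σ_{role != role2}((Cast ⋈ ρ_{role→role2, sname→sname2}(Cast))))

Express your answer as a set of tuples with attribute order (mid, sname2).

{(30, Cal), (30, Pat), (30, Vic), (30, Wes), (35, Cal), (35, Dee), (35, Lee)}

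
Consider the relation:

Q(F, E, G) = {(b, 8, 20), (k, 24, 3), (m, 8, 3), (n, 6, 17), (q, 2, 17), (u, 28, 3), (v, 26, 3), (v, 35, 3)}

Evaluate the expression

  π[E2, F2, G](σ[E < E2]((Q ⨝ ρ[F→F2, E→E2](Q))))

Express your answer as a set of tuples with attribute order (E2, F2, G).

ρ[F→F2, E→E2]: schema becomes (F2, E2, G); tuples unchanged.
Q ⋈ ρ[F→F2, E→E2](Q) (natural join on G): {(b, 8, 20, b, 8), (k, 24, 3, k, 24), (k, 24, 3, m, 8), (k, 24, 3, u, 28), (k, 24, 3, v, 26), (k, 24, 3, v, 35), (m, 8, 3, k, 24), (m, 8, 3, m, 8), (m, 8, 3, u, 28), (m, 8, 3, v, 26), (m, 8, 3, v, 35), (n, 6, 17, n, 6), (n, 6, 17, q, 2), (q, 2, 17, n, 6), (q, 2, 17, q, 2), (u, 28, 3, k, 24), (u, 28, 3, m, 8), (u, 28, 3, u, 28), (u, 28, 3, v, 26), (u, 28, 3, v, 35), (v, 26, 3, k, 24), (v, 26, 3, m, 8), (v, 26, 3, u, 28), (v, 26, 3, v, 26), (v, 26, 3, v, 35), (v, 35, 3, k, 24), (v, 35, 3, m, 8), (v, 35, 3, u, 28), (v, 35, 3, v, 26), (v, 35, 3, v, 35)}
Apply σ_{E < E2}; surviving tuples: {(k, 24, 3, u, 28), (k, 24, 3, v, 26), (k, 24, 3, v, 35), (m, 8, 3, k, 24), (m, 8, 3, u, 28), (m, 8, 3, v, 26), (m, 8, 3, v, 35), (q, 2, 17, n, 6), (u, 28, 3, v, 35), (v, 26, 3, u, 28), (v, 26, 3, v, 35)}
Keep only column(s) E2, F2, G (6 duplicate(s) eliminated): {(24, k, 3), (26, v, 3), (28, u, 3), (35, v, 3), (6, n, 17)}

{(24, k, 3), (26, v, 3), (28, u, 3), (35, v, 3), (6, n, 17)}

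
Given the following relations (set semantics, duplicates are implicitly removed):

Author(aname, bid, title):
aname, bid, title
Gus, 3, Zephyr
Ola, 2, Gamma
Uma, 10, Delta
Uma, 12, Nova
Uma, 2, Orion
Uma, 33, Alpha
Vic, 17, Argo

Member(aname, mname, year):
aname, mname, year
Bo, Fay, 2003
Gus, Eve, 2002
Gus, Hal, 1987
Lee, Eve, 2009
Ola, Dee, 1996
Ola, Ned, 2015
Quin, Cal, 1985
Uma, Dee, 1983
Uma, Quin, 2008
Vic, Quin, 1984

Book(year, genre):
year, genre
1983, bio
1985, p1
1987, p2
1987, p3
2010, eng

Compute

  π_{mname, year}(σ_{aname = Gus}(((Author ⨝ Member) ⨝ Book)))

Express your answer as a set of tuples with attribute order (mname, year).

Author ⋈ Member (natural join on aname): {(Gus, 3, Zephyr, Eve, 2002), (Gus, 3, Zephyr, Hal, 1987), (Ola, 2, Gamma, Dee, 1996), (Ola, 2, Gamma, Ned, 2015), (Uma, 10, Delta, Dee, 1983), (Uma, 10, Delta, Quin, 2008), (Uma, 12, Nova, Dee, 1983), (Uma, 12, Nova, Quin, 2008), (Uma, 2, Orion, Dee, 1983), (Uma, 2, Orion, Quin, 2008), (Uma, 33, Alpha, Dee, 1983), (Uma, 33, Alpha, Quin, 2008), (Vic, 17, Argo, Quin, 1984)}
(Author ⨝ Member) ⋈ Book (natural join on year): {(Gus, 3, Zephyr, Hal, 1987, p2), (Gus, 3, Zephyr, Hal, 1987, p3), (Uma, 10, Delta, Dee, 1983, bio), (Uma, 12, Nova, Dee, 1983, bio), (Uma, 2, Orion, Dee, 1983, bio), (Uma, 33, Alpha, Dee, 1983, bio)}
Filtering on aname = Gus leaves {(Gus, 3, Zephyr, Hal, 1987, p2), (Gus, 3, Zephyr, Hal, 1987, p3)}.
Keep only column(s) mname, year (1 duplicate(s) eliminated): {(Hal, 1987)}

{(Hal, 1987)}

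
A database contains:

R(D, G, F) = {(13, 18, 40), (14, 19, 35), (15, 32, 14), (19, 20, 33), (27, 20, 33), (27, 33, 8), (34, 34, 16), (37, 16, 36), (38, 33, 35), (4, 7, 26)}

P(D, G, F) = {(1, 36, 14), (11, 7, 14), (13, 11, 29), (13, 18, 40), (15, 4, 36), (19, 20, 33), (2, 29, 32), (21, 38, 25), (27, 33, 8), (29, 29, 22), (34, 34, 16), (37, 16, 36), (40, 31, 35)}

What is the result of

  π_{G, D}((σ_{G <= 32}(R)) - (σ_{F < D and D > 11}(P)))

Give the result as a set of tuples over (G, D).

Apply σ_{G <= 32}; surviving tuples: {(13, 18, 40), (14, 19, 35), (15, 32, 14), (19, 20, 33), (27, 20, 33), (37, 16, 36), (4, 7, 26)}
Apply σ_{F < D and D > 11}; surviving tuples: {(27, 33, 8), (29, 29, 22), (34, 34, 16), (37, 16, 36), (40, 31, 35)}
Difference: {(13, 18, 40), (14, 19, 35), (15, 32, 14), (19, 20, 33), (27, 20, 33), (37, 16, 36), (4, 7, 26)} with {(27, 33, 8), (29, 29, 22), (34, 34, 16), (37, 16, 36), (40, 31, 35)} → {(13, 18, 40), (14, 19, 35), (15, 32, 14), (19, 20, 33), (27, 20, 33), (4, 7, 26)}
π[G, D]: project onto (G, D) → {(18, 13), (19, 14), (20, 19), (20, 27), (32, 15), (7, 4)}

{(18, 13), (19, 14), (20, 19), (20, 27), (32, 15), (7, 4)}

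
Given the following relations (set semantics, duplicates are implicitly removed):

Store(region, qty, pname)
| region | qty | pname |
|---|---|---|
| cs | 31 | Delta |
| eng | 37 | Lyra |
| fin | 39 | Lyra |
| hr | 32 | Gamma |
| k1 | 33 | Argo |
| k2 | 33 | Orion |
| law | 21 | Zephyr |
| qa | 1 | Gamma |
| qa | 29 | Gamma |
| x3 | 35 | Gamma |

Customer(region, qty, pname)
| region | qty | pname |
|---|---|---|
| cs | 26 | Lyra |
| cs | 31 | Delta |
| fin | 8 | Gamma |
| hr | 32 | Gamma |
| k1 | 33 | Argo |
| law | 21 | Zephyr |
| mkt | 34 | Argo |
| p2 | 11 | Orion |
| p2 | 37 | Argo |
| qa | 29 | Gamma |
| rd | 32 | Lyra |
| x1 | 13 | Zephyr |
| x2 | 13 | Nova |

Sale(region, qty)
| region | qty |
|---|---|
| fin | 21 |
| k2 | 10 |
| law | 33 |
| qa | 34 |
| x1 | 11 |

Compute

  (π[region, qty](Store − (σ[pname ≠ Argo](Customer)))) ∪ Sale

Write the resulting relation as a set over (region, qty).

σ[pname ≠ Argo]: keep tuples satisfying pname ≠ Argo → {(cs, 26, Lyra), (cs, 31, Delta), (fin, 8, Gamma), (hr, 32, Gamma), (law, 21, Zephyr), (p2, 11, Orion), (qa, 29, Gamma), (rd, 32, Lyra), (x1, 13, Zephyr), (x2, 13, Nova)}
Set difference of the two operands is {(eng, 37, Lyra), (fin, 39, Lyra), (k1, 33, Argo), (k2, 33, Orion), (qa, 1, Gamma), (x3, 35, Gamma)}.
π[region, qty]: project onto (region, qty) → {(eng, 37), (fin, 39), (k1, 33), (k2, 33), (qa, 1), (x3, 35)}
Set union of the two operands is {(eng, 37), (fin, 21), (fin, 39), (k1, 33), (k2, 10), (k2, 33), (law, 33), (qa, 1), (qa, 34), (x1, 11), (x3, 35)}.

{(eng, 37), (fin, 21), (fin, 39), (k1, 33), (k2, 10), (k2, 33), (law, 33), (qa, 1), (qa, 34), (x1, 11), (x3, 35)}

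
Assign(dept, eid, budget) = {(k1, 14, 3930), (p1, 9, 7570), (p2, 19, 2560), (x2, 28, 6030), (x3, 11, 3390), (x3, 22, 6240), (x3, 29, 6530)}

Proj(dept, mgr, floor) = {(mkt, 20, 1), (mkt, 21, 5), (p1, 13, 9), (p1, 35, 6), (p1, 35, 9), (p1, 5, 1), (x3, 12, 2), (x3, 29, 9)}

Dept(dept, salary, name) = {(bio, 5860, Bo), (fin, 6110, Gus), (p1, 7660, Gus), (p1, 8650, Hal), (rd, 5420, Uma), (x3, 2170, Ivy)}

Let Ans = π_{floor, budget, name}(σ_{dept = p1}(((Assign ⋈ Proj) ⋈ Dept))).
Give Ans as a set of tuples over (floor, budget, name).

{(1, 7570, Gus), (1, 7570, Hal), (6, 7570, Gus), (6, 7570, Hal), (9, 7570, Gus), (9, 7570, Hal)}

Joining Assign and Proj on dept yields {(p1, 9, 7570, 13, 9), (p1, 9, 7570, 35, 6), (p1, 9, 7570, 35, 9), (p1, 9, 7570, 5, 1), (x3, 11, 3390, 12, 2), (x3, 11, 3390, 29, 9), (x3, 22, 6240, 12, 2), (x3, 22, 6240, 29, 9), (x3, 29, 6530, 12, 2), (x3, 29, 6530, 29, 9)}.
Joining (Assign ⋈ Proj) and Dept on dept yields {(p1, 9, 7570, 13, 9, 7660, Gus), (p1, 9, 7570, 13, 9, 8650, Hal), (p1, 9, 7570, 35, 6, 7660, Gus), (p1, 9, 7570, 35, 6, 8650, Hal), (p1, 9, 7570, 35, 9, 7660, Gus), (p1, 9, 7570, 35, 9, 8650, Hal), (p1, 9, 7570, 5, 1, 7660, Gus), (p1, 9, 7570, 5, 1, 8650, Hal), (x3, 11, 3390, 12, 2, 2170, Ivy), (x3, 11, 3390, 29, 9, 2170, Ivy), (x3, 22, 6240, 12, 2, 2170, Ivy), (x3, 22, 6240, 29, 9, 2170, Ivy), (x3, 29, 6530, 12, 2, 2170, Ivy), (x3, 29, 6530, 29, 9, 2170, Ivy)}.
Filtering on dept = p1 leaves {(p1, 9, 7570, 13, 9, 7660, Gus), (p1, 9, 7570, 13, 9, 8650, Hal), (p1, 9, 7570, 35, 6, 7660, Gus), (p1, 9, 7570, 35, 6, 8650, Hal), (p1, 9, 7570, 35, 9, 7660, Gus), (p1, 9, 7570, 35, 9, 8650, Hal), (p1, 9, 7570, 5, 1, 7660, Gus), (p1, 9, 7570, 5, 1, 8650, Hal)}.
Projecting to floor, budget, name (2 duplicate(s) eliminated): {(1, 7570, Gus), (1, 7570, Hal), (6, 7570, Gus), (6, 7570, Hal), (9, 7570, Gus), (9, 7570, Hal)}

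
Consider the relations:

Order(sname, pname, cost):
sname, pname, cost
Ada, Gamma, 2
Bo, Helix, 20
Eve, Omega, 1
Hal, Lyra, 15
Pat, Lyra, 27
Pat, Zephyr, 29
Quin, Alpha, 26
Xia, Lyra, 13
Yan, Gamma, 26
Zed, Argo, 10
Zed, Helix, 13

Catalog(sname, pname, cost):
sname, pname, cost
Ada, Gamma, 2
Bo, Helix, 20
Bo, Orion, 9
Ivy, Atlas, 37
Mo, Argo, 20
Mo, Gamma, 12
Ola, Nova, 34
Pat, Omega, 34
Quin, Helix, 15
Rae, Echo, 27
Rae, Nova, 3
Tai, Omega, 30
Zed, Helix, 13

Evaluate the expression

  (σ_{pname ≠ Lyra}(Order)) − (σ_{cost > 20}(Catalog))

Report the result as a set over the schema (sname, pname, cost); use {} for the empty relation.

Selection pname ≠ Lyra: {(Ada, Gamma, 2), (Bo, Helix, 20), (Eve, Omega, 1), (Pat, Zephyr, 29), (Quin, Alpha, 26), (Yan, Gamma, 26), (Zed, Argo, 10), (Zed, Helix, 13)}
Selection cost > 20: {(Ivy, Atlas, 37), (Ola, Nova, 34), (Pat, Omega, 34), (Rae, Echo, 27), (Tai, Omega, 30)}
Difference: {(Ada, Gamma, 2), (Bo, Helix, 20), (Eve, Omega, 1), (Pat, Zephyr, 29), (Quin, Alpha, 26), (Yan, Gamma, 26), (Zed, Argo, 10), (Zed, Helix, 13)} with {(Ivy, Atlas, 37), (Ola, Nova, 34), (Pat, Omega, 34), (Rae, Echo, 27), (Tai, Omega, 30)} → {(Ada, Gamma, 2), (Bo, Helix, 20), (Eve, Omega, 1), (Pat, Zephyr, 29), (Quin, Alpha, 26), (Yan, Gamma, 26), (Zed, Argo, 10), (Zed, Helix, 13)}

{(Ada, Gamma, 2), (Bo, Helix, 20), (Eve, Omega, 1), (Pat, Zephyr, 29), (Quin, Alpha, 26), (Yan, Gamma, 26), (Zed, Argo, 10), (Zed, Helix, 13)}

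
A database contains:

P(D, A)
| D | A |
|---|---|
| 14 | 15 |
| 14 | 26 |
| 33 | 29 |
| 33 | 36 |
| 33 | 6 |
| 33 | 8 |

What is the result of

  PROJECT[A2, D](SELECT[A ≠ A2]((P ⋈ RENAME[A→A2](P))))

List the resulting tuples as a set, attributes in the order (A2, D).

{(15, 14), (26, 14), (29, 33), (36, 33), (6, 33), (8, 33)}

ρ[A→A2]: schema becomes (D, A2); tuples unchanged.
Joining P and RENAME[A→A2](P) on D yields {(14, 15, 15), (14, 15, 26), (14, 26, 15), (14, 26, 26), (33, 29, 29), (33, 29, 36), (33, 29, 6), (33, 29, 8), (33, 36, 29), (33, 36, 36), (33, 36, 6), (33, 36, 8), (33, 6, 29), (33, 6, 36), (33, 6, 6), (33, 6, 8), (33, 8, 29), (33, 8, 36), (33, 8, 6), (33, 8, 8)}.
Selection A ≠ A2: {(14, 15, 26), (14, 26, 15), (33, 29, 36), (33, 29, 6), (33, 29, 8), (33, 36, 29), (33, 36, 6), (33, 36, 8), (33, 6, 29), (33, 6, 36), (33, 6, 8), (33, 8, 29), (33, 8, 36), (33, 8, 6)}
π_{A2, D} gives {(15, 14), (26, 14), (29, 33), (36, 33), (6, 33), (8, 33)} (8 duplicate(s) eliminated).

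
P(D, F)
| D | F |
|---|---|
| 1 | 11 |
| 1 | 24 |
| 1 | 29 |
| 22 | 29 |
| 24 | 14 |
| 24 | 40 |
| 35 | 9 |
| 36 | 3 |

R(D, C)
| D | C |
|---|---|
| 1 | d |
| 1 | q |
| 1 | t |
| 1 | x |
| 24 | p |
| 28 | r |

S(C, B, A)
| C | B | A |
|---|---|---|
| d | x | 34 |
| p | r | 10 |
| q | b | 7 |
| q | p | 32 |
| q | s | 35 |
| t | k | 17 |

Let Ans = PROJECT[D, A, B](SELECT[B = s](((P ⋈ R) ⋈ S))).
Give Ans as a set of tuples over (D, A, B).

P ⋈ R (natural join on D): {(1, 11, d), (1, 11, q), (1, 11, t), (1, 11, x), (1, 24, d), (1, 24, q), (1, 24, t), (1, 24, x), (1, 29, d), (1, 29, q), (1, 29, t), (1, 29, x), (24, 14, p), (24, 40, p)}
(P ⋈ R) ⋈ S (natural join on C): {(1, 11, d, x, 34), (1, 11, q, b, 7), (1, 11, q, p, 32), (1, 11, q, s, 35), (1, 11, t, k, 17), (1, 24, d, x, 34), (1, 24, q, b, 7), (1, 24, q, p, 32), (1, 24, q, s, 35), (1, 24, t, k, 17), (1, 29, d, x, 34), (1, 29, q, b, 7), (1, 29, q, p, 32), (1, 29, q, s, 35), (1, 29, t, k, 17), (24, 14, p, r, 10), (24, 40, p, r, 10)}
σ[B = s]: keep tuples satisfying B = s → {(1, 11, q, s, 35), (1, 24, q, s, 35), (1, 29, q, s, 35)}
π[D, A, B]: project onto (D, A, B) (2 duplicate(s) eliminated) → {(1, 35, s)}

{(1, 35, s)}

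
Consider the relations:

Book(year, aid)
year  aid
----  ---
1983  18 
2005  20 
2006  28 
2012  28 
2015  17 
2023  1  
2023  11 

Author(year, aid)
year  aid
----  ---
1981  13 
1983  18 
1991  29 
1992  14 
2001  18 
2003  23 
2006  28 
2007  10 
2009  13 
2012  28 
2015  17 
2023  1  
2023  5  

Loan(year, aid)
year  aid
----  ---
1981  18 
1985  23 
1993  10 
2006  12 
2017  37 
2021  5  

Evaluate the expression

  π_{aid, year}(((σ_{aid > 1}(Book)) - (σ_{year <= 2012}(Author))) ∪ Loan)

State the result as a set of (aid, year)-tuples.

Filtering on aid > 1 leaves {(1983, 18), (2005, 20), (2006, 28), (2012, 28), (2015, 17), (2023, 11)}.
Filtering on year <= 2012 leaves {(1981, 13), (1983, 18), (1991, 29), (1992, 14), (2001, 18), (2003, 23), (2006, 28), (2007, 10), (2009, 13), (2012, 28)}.
Taking the difference: {(2005, 20), (2015, 17), (2023, 11)}
Taking the union: {(1981, 18), (1985, 23), (1993, 10), (2005, 20), (2006, 12), (2015, 17), (2017, 37), (2021, 5), (2023, 11)}
Keep only column(s) aid, year: {(10, 1993), (11, 2023), (12, 2006), (17, 2015), (18, 1981), (20, 2005), (23, 1985), (37, 2017), (5, 2021)}

{(10, 1993), (11, 2023), (12, 2006), (17, 2015), (18, 1981), (20, 2005), (23, 1985), (37, 2017), (5, 2021)}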